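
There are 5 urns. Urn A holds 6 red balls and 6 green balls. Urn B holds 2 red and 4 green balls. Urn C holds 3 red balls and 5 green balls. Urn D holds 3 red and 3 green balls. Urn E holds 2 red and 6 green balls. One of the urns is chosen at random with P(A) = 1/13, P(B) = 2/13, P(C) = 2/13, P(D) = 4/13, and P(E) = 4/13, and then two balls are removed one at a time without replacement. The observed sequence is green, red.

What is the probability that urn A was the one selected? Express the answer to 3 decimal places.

0.080

For each hypothesis, P(data | H) works out to: P(data | urn A) = (6/12)(6/11) = 0.27273; P(data | urn B) = (4/6)(2/5) = 0.26667; P(data | urn C) = (5/8)(3/7) = 0.26786; P(data | urn D) = (3/6)(3/5) = 0.3; P(data | urn E) = (6/8)(2/7) = 0.21429.
Weighting by the prior gives 1/13 · 0.27273 = 0.020979, 2/13 · 0.26667 = 0.041026, 2/13 · 0.26786 = 0.041209, 4/13 · 0.3 = 0.092308, 4/13 · 0.21429 = 0.065934; these sum to 0.26146.
By Bayes' rule, P(urn A | data) = (0.020979) / (0.26146) = 0.080239.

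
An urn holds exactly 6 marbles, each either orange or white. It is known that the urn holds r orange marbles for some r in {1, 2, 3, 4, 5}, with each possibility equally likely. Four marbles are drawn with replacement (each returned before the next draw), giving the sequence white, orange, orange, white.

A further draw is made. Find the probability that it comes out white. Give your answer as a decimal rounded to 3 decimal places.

0.500

For each hypothesis, P(data | H) works out to: P(data | r = 1) = (5/6)(1/6)(1/6)(5/6) = 0.01929; P(data | r = 2) = (4/6)(2/6)(2/6)(4/6) = 0.049383; P(data | r = 3) = (3/6)(3/6)(3/6)(3/6) = 0.0625; P(data | r = 4) = (2/6)(4/6)(4/6)(2/6) = 0.049383; P(data | r = 5) = (1/6)(5/6)(5/6)(1/6) = 0.01929.
Multiplying each by its prior: 1/5 · 0.01929 = 0.003858, 1/5 · 0.049383 = 0.0098765, 1/5 · 0.0625 = 0.0125, 1/5 · 0.049383 = 0.0098765, 1/5 · 0.01929 = 0.003858; summing to 0.039969.
The posterior is then P(r = 1 | data) = 0.096525, P(r = 2 | data) = 0.2471, P(r = 3 | data) = 0.31274, P(r = 4 | data) = 0.2471, P(r = 5 | data) = 0.096525.
Averaging over the posterior, P(white next | data) = (5/6)(0.096525) + (2/3)(0.2471) + (1/2)(0.31274) + (1/3)(0.2471) + (1/6)(0.096525) = 0.5.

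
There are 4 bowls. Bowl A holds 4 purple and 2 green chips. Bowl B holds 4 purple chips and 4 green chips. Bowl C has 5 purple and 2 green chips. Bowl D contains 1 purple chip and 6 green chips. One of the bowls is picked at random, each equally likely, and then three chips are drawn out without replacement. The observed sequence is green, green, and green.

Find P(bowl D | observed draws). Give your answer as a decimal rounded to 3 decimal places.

0.889

Compute the likelihood of the observed sequence for each case: P(data | bowl A) = (2/6)(1/5)(0/4) = 0; P(data | bowl B) = (4/8)(3/7)(2/6) = 1/14; P(data | bowl C) = (2/7)(1/6)(0/5) = 0; P(data | bowl D) = (6/7)(5/6)(4/5) = 4/7.
Multiplying each by its prior: 1/4 · 0 = 0, 1/4 · 1/14 = 1/56, 1/4 · 0 = 0, 1/4 · 4/7 = 1/7; summing to 9/56.
Hence P(bowl D | data) = (1/7) / (9/56) = 8/9.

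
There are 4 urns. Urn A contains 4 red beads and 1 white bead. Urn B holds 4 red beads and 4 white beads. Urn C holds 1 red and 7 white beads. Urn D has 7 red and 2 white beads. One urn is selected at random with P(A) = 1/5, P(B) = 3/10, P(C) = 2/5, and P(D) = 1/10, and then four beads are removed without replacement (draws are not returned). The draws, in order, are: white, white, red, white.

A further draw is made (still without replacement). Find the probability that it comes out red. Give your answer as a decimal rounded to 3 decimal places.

0.191

For each hypothesis, P(data | H) works out to: P(data | urn A) = (1/5)(0/4) = 0; P(data | urn B) = (4/8)(3/7)(4/6)(2/5) = 2/35; P(data | urn C) = (7/8)(6/7)(1/6)(5/5) = 1/8; P(data | urn D) = (2/9)(1/8)(7/7)(0/6) = 0.
Multiplying each by its prior: 1/5 · 0 = 0, 3/10 · 2/35 = 3/175, 2/5 · 1/8 = 1/20, 1/10 · 0 = 0; these sum to 47/700.
Normalising, the posterior is P(urn A | data) = 0, P(urn B | data) = 12/47, P(urn C | data) = 35/47, P(urn D | data) = 0.
Averaging over the posterior, P(red next | data) = (3/4)(12/47) + (0)(35/47) = 9/47.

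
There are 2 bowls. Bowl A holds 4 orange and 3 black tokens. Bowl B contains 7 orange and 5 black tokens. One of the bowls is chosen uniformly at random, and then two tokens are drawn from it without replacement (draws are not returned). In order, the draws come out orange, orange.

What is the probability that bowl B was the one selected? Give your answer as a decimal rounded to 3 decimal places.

The likelihood of the observed sequence under each hypothesis: P(data | bowl A) = (4/7)(3/6) = 2/7; P(data | bowl B) = (7/12)(6/11) = 7/22.
The prior-weighted likelihoods are 1/2 · 2/7 = 1/7, 1/2 · 7/22 = 7/44; summing to 93/308.
By Bayes' rule, P(bowl B | data) = (7/44) / (93/308) = 49/93.

0.527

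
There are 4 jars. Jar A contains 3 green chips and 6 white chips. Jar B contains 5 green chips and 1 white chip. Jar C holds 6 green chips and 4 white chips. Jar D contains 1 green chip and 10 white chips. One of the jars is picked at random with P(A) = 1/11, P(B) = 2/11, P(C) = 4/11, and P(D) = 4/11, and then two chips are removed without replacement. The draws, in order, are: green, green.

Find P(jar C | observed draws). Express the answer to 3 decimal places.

0.485

The likelihood of the observed sequence under each hypothesis: P(data | jar A) = (3/9)(2/8) = 1/12; P(data | jar B) = (5/6)(4/5) = 2/3; P(data | jar C) = (6/10)(5/9) = 1/3; P(data | jar D) = (1/11)(0/10) = 0.
The prior-weighted likelihoods are 1/11 · 1/12 = 1/132, 2/11 · 2/3 = 4/33, 4/11 · 1/3 = 4/33, 4/11 · 0 = 0; with total 1/4.
Hence P(jar C | data) = (4/33) / (1/4) = 16/33.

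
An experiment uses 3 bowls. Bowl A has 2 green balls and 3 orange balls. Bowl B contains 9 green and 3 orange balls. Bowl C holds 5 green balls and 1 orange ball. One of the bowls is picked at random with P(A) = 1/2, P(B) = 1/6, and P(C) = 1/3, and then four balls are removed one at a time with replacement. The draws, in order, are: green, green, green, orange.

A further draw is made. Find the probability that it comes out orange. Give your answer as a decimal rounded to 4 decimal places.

0.3086

Compute the likelihood of the observed sequence for each case: P(data | bowl A) = (2/5)(2/5)(2/5)(3/5) = 0.0384; P(data | bowl B) = (9/12)(9/12)(9/12)(3/12) = 0.10547; P(data | bowl C) = (5/6)(5/6)(5/6)(1/6) = 0.096451.
Multiplying each by its prior: 1/2 · 0.0384 = 0.0192, 1/6 · 0.10547 = 0.017578, 1/3 · 0.096451 = 0.03215; with total 0.068928.
Dividing through by the total gives posterior P(bowl A | data) = 0.27855, P(bowl B | data) = 0.25502, P(bowl C | data) = 0.46643.
The predictive probability is P(orange next | data) = (3/5)(0.27855) + (1/4)(0.25502) + (1/6)(0.46643) = 0.30862.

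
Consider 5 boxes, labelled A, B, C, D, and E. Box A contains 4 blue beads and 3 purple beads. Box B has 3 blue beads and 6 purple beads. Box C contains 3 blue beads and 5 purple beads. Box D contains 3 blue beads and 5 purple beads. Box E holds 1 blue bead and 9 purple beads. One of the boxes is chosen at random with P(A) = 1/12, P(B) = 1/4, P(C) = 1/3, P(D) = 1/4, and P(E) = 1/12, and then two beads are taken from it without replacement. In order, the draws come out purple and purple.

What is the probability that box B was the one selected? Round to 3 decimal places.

0.266

The likelihood of the observed sequence under each hypothesis: P(data | box A) = (3/7)(2/6) = 1/7; P(data | box B) = (6/9)(5/8) = 5/12; P(data | box C) = (5/8)(4/7) = 5/14; P(data | box D) = (5/8)(4/7) = 5/14; P(data | box E) = (9/10)(8/9) = 4/5.
The prior-weighted likelihoods are 1/12 · 1/7 = 1/84, 1/4 · 5/12 = 5/48, 1/3 · 5/14 = 5/42, 1/4 · 5/14 = 5/56, 1/12 · 4/5 = 1/15; with total 219/560.
Therefore the posterior P(box B | data) = (5/48) / (219/560) = 175/657.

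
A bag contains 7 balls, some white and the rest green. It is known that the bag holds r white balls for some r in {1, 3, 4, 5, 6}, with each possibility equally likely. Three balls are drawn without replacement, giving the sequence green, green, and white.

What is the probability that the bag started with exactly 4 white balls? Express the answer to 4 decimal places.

The likelihood of the observed sequence under each hypothesis: P(data | r = 1) = (6/7)(5/6)(1/5) = 1/7; P(data | r = 3) = (4/7)(3/6)(3/5) = 6/35; P(data | r = 4) = (3/7)(2/6)(4/5) = 4/35; P(data | r = 5) = (2/7)(1/6)(5/5) = 1/21; P(data | r = 6) = (1/7)(0/6) = 0.
The prior-weighted likelihoods are 1/5 · 1/7 = 1/35, 1/5 · 6/35 = 6/175, 1/5 · 4/35 = 4/175, 1/5 · 1/21 = 1/105, 1/5 · 0 = 0; these sum to 2/21.
Therefore the posterior P(r = 4 | data) = (4/175) / (2/21) = 6/25.

0.2400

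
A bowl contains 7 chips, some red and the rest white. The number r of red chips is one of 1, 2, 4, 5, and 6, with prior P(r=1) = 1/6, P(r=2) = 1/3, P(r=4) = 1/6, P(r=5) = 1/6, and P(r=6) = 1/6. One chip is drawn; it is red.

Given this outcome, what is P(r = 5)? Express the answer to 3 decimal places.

0.250

The likelihood of this draw under each hypothesis: P(data | r = 1) = (1/7) = 1/7; P(data | r = 2) = (2/7) = 2/7; P(data | r = 4) = (4/7) = 4/7; P(data | r = 5) = (5/7) = 5/7; P(data | r = 6) = (6/7) = 6/7.
The prior-weighted likelihoods are 1/6 · 1/7 = 1/42, 1/3 · 2/7 = 2/21, 1/6 · 4/7 = 2/21, 1/6 · 5/7 = 5/42, 1/6 · 6/7 = 1/7; summing to 10/21.
Hence P(r = 5 | data) = (5/42) / (10/21) = 1/4.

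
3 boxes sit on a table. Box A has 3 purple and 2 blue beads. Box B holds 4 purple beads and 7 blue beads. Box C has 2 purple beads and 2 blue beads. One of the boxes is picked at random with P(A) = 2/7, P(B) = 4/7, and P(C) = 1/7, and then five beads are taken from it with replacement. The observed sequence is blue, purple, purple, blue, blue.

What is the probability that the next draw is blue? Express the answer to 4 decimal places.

0.5654

For each hypothesis, P(data | H) works out to: P(data | box A) = (2/5)(3/5)(3/5)(2/5)(2/5) = 0.02304; P(data | box B) = (7/11)(4/11)(4/11)(7/11)(7/11) = 0.034076; P(data | box C) = (2/4)(2/4)(2/4)(2/4)(2/4) = 0.03125.
The prior-weighted likelihoods are 2/7 · 0.02304 = 0.0065829, 4/7 · 0.034076 = 0.019472, 1/7 · 0.03125 = 0.0044643; these sum to 0.030519.
Normalising, the posterior is P(box A | data) = 0.2157, P(box B | data) = 0.63803, P(box C | data) = 0.14628.
The predictive probability is P(blue next | data) = (2/5)(0.2157) + (7/11)(0.63803) + (1/2)(0.14628) = 0.56543.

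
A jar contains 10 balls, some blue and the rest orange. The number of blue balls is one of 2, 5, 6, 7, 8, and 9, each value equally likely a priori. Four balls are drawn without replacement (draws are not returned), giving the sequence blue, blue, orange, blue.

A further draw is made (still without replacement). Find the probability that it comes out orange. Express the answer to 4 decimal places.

0.2947

Compute the likelihood of the observed sequence for each case: P(data | r = 2) = (2/10)(1/9)(8/8)(0/7) = 0; P(data | r = 5) = (5/10)(4/9)(5/8)(3/7) = 0.059524; P(data | r = 6) = (6/10)(5/9)(4/8)(4/7) = 0.095238; P(data | r = 7) = (7/10)(6/9)(3/8)(5/7) = 0.125; P(data | r = 8) = (8/10)(7/9)(2/8)(6/7) = 0.13333; P(data | r = 9) = (9/10)(8/9)(1/8)(7/7) = 0.1.
The prior-weighted likelihoods are 1/6 · 0 = 0, 1/6 · 0.059524 = 0.0099206, 1/6 · 0.095238 = 0.015873, 1/6 · 0.125 = 0.020833, 1/6 · 0.13333 = 0.022222, 1/6 · 0.1 = 0.016667; these sum to 0.085516.
The posterior is then P(r = 2 | data) = 0, P(r = 5 | data) = 0.11601, P(r = 6 | data) = 0.18561, P(r = 7 | data) = 0.24362, P(r = 8 | data) = 0.25986, P(r = 9 | data) = 0.1949.
So P(orange next | data) = Σ P(orange next | H) P(H | data) = (2/3)(0.11601) + (1/2)(0.18561) + (1/3)(0.24362) + (1/6)(0.25986) + (0)(0.1949) = 0.29466.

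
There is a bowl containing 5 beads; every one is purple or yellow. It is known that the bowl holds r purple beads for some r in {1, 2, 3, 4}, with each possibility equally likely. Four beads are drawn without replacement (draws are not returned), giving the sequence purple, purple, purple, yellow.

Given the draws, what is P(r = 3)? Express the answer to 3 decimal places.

0.333

The likelihood of the observed sequence under each hypothesis: P(data | r = 1) = (1/5)(0/4) = 0; P(data | r = 2) = (2/5)(1/4)(0/3) = 0; P(data | r = 3) = (3/5)(2/4)(1/3)(2/2) = 1/10; P(data | r = 4) = (4/5)(3/4)(2/3)(1/2) = 1/5.
Weighting by the prior gives 1/4 · 0 = 0, 1/4 · 0 = 0, 1/4 · 1/10 = 1/40, 1/4 · 1/5 = 1/20; summing to 3/40.
So P(r = 3 | data) = (1/40) / (3/40) = 1/3.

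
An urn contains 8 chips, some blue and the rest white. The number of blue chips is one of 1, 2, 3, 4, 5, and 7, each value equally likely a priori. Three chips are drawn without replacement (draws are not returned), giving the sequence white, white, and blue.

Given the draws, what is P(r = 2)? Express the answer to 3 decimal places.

0.250

The likelihood of the observed sequence under each hypothesis: P(data | r = 1) = (7/8)(6/7)(1/6) = 1/8; P(data | r = 2) = (6/8)(5/7)(2/6) = 5/28; P(data | r = 3) = (5/8)(4/7)(3/6) = 5/28; P(data | r = 4) = (4/8)(3/7)(4/6) = 1/7; P(data | r = 5) = (3/8)(2/7)(5/6) = 5/56; P(data | r = 7) = (1/8)(0/7) = 0.
Multiplying each by its prior: 1/6 · 1/8 = 1/48, 1/6 · 5/28 = 5/168, 1/6 · 5/28 = 5/168, 1/6 · 1/7 = 1/42, 1/6 · 5/56 = 5/336, 1/6 · 0 = 0; these sum to 5/42.
Therefore the posterior P(r = 2 | data) = (5/168) / (5/42) = 1/4.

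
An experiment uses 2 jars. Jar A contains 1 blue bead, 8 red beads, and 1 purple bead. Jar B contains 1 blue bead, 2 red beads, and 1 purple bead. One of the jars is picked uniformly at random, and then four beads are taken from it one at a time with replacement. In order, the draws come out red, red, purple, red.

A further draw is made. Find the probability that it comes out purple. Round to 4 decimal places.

For each hypothesis, P(data | H) works out to: P(data | jar A) = (8/10)(8/10)(1/10)(8/10) = 0.0512; P(data | jar B) = (2/4)(2/4)(1/4)(2/4) = 0.03125.
Weighting by the prior gives 1/2 · 0.0512 = 0.0256, 1/2 · 0.03125 = 0.015625; summing to 0.041225.
Dividing through by the total gives posterior P(jar A | data) = 0.62098, P(jar B | data) = 0.37902.
Averaging over the posterior, P(purple next | data) = (1/10)(0.62098) + (1/4)(0.37902) = 0.15685.

0.1569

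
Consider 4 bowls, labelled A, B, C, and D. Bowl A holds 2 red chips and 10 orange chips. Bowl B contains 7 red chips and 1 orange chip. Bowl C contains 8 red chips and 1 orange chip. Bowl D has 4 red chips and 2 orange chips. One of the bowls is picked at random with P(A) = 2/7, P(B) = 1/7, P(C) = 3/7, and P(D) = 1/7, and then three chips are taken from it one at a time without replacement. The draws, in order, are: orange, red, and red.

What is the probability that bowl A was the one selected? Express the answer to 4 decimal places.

Compute the likelihood of the observed sequence for each case: P(data | bowl A) = (10/12)(2/11)(1/10) = 0.015152; P(data | bowl B) = (1/8)(7/7)(6/6) = 0.125; P(data | bowl C) = (1/9)(8/8)(7/7) = 0.11111; P(data | bowl D) = (2/6)(4/5)(3/4) = 0.2.
Weighting by the prior gives 2/7 · 0.015152 = 0.004329, 1/7 · 0.125 = 0.017857, 3/7 · 0.11111 = 0.047619, 1/7 · 0.2 = 0.028571; with total 0.098377.
So P(bowl A | data) = (0.004329) / (0.098377) = 0.044004.

0.0440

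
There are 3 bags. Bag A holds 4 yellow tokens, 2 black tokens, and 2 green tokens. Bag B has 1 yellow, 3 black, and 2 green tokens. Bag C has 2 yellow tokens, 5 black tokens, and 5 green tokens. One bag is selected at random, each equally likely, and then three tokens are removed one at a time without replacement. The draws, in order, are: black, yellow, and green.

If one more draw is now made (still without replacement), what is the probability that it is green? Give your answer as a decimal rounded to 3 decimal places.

0.318

For each hypothesis, P(data | H) works out to: P(data | bag A) = (2/8)(4/7)(2/6) = 0.047619; P(data | bag B) = (3/6)(1/5)(2/4) = 0.05; P(data | bag C) = (5/12)(2/11)(5/10) = 0.037879.
Weighting by the prior gives 1/3 · 0.047619 = 0.015873, 1/3 · 0.05 = 0.016667, 1/3 · 0.037879 = 0.012626; these sum to 0.045166.
Dividing through by the total gives posterior P(bag A | data) = 0.35144, P(bag B | data) = 0.36901, P(bag C | data) = 0.27955.
So P(green next | data) = Σ P(green next | H) P(H | data) = (1/5)(0.35144) + (1/3)(0.36901) + (4/9)(0.27955) = 0.31754.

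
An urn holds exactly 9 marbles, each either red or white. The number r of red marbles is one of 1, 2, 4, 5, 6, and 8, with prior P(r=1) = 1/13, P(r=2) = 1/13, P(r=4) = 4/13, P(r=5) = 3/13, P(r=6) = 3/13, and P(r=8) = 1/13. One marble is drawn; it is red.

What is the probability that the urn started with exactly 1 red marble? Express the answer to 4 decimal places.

Under each hypothesis, the probability of this draw is: P(data | r = 1) = (1/9) = 1/9; P(data | r = 2) = (2/9) = 2/9; P(data | r = 4) = (4/9) = 4/9; P(data | r = 5) = (5/9) = 5/9; P(data | r = 6) = (6/9) = 2/3; P(data | r = 8) = (8/9) = 8/9.
Weighting by the prior gives 1/13 · 1/9 = 1/117, 1/13 · 2/9 = 2/117, 4/13 · 4/9 = 16/117, 3/13 · 5/9 = 5/39, 3/13 · 2/3 = 2/13, 1/13 · 8/9 = 8/117; with total 20/39.
Hence P(r = 1 | data) = (1/117) / (20/39) = 1/60.

0.0167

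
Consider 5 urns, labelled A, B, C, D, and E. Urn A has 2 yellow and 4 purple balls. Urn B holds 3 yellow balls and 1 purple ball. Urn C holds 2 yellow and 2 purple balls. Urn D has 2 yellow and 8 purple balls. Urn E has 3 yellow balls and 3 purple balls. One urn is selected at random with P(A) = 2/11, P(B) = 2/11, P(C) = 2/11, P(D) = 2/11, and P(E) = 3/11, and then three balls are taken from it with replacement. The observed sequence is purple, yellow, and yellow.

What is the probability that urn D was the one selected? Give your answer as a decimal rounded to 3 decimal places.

Compute the likelihood of the observed sequence for each case: P(data | urn A) = (4/6)(2/6)(2/6) = 0.074074; P(data | urn B) = (1/4)(3/4)(3/4) = 0.14062; P(data | urn C) = (2/4)(2/4)(2/4) = 0.125; P(data | urn D) = (8/10)(2/10)(2/10) = 0.032; P(data | urn E) = (3/6)(3/6)(3/6) = 0.125.
The prior-weighted likelihoods are 2/11 · 0.074074 = 0.013468, 2/11 · 0.14062 = 0.025568, 2/11 · 0.125 = 0.022727, 2/11 · 0.032 = 0.0058182, 3/11 · 0.125 = 0.034091; these sum to 0.10167.
By Bayes' rule, P(urn D | data) = (0.0058182) / (0.10167) = 0.057225.

0.057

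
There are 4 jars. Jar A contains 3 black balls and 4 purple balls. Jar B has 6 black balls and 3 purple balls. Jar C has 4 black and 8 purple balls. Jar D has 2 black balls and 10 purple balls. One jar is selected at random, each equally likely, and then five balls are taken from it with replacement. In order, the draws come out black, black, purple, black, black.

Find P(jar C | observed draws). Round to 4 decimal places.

0.0876

For each hypothesis, P(data | H) works out to: P(data | jar A) = (3/7)(3/7)(4/7)(3/7)(3/7) = 0.019278; P(data | jar B) = (6/9)(6/9)(3/9)(6/9)(6/9) = 0.065844; P(data | jar C) = (4/12)(4/12)(8/12)(4/12)(4/12) = 0.0082305; P(data | jar D) = (2/12)(2/12)(10/12)(2/12)(2/12) = 0.000643.
Weighting by the prior gives 1/4 · 0.019278 = 0.0048194, 1/4 · 0.065844 = 0.016461, 1/4 · 0.0082305 = 0.0020576, 1/4 · 0.000643 = 0.00016075; with total 0.023499.
So P(jar C | data) = (0.0020576) / (0.023499) = 0.087563.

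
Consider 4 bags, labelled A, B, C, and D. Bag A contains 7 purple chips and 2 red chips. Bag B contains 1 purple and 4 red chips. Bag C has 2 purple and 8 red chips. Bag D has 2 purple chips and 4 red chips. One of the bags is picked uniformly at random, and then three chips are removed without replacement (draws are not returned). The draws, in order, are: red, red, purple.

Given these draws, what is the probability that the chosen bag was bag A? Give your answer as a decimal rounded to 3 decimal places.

Compute the likelihood of the observed sequence for each case: P(data | bag A) = (2/9)(1/8)(7/7) = 1/36; P(data | bag B) = (4/5)(3/4)(1/3) = 1/5; P(data | bag C) = (8/10)(7/9)(2/8) = 7/45; P(data | bag D) = (4/6)(3/5)(2/4) = 1/5.
Weighting by the prior gives 1/4 · 1/36 = 1/144, 1/4 · 1/5 = 1/20, 1/4 · 7/45 = 7/180, 1/4 · 1/5 = 1/20; these sum to 7/48.
By Bayes' rule, P(bag A | data) = (1/144) / (7/48) = 1/21.

0.048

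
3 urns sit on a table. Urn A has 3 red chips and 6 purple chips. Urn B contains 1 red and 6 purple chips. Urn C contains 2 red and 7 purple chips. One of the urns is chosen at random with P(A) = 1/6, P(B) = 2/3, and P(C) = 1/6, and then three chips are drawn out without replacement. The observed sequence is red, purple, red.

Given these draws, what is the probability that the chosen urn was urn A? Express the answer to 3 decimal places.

Compute the likelihood of the observed sequence for each case: P(data | urn A) = (3/9)(6/8)(2/7) = 0.071429; P(data | urn B) = (1/7)(6/6)(0/5) = 0; P(data | urn C) = (2/9)(7/8)(1/7) = 0.027778.
Multiplying each by its prior: 1/6 · 0.071429 = 0.011905, 2/3 · 0 = 0, 1/6 · 0.027778 = 0.0046296; summing to 0.016534.
So P(urn A | data) = (0.011905) / (0.016534) = 0.72.

0.720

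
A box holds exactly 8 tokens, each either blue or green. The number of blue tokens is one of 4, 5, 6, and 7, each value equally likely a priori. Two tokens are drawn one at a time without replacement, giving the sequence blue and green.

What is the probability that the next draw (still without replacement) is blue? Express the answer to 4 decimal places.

0.7000

Compute the likelihood of the observed sequence for each case: P(data | r = 4) = (4/8)(4/7) = 2/7; P(data | r = 5) = (5/8)(3/7) = 15/56; P(data | r = 6) = (6/8)(2/7) = 3/14; P(data | r = 7) = (7/8)(1/7) = 1/8.
Multiplying each by its prior: 1/4 · 2/7 = 1/14, 1/4 · 15/56 = 15/224, 1/4 · 3/14 = 3/56, 1/4 · 1/8 = 1/32; with total 25/112.
Dividing through by the total gives posterior P(r = 4 | data) = 8/25, P(r = 5 | data) = 3/10, P(r = 6 | data) = 6/25, P(r = 7 | data) = 7/50.
The predictive probability is P(blue next | data) = (1/2)(8/25) + (2/3)(3/10) + (5/6)(6/25) + (1)(7/50) = 7/10.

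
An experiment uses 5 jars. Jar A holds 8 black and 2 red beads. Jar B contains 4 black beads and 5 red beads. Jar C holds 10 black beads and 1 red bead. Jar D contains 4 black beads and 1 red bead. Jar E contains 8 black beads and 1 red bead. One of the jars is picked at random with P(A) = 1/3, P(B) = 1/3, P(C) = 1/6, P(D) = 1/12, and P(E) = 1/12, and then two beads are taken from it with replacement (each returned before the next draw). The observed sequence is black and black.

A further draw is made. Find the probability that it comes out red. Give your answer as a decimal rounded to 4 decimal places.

0.2047

Under each hypothesis, the probability of the observed sequence is: P(data | jar A) = (8/10)(8/10) = 0.64; P(data | jar B) = (4/9)(4/9) = 0.19753; P(data | jar C) = (10/11)(10/11) = 0.82645; P(data | jar D) = (4/5)(4/5) = 0.64; P(data | jar E) = (8/9)(8/9) = 0.79012.
The prior-weighted likelihoods are 1/3 · 0.64 = 0.21333, 1/3 · 0.19753 = 0.065844, 1/6 · 0.82645 = 0.13774, 1/12 · 0.64 = 0.053333, 1/12 · 0.79012 = 0.065844; with total 0.53609.
Dividing through by the total gives posterior P(jar A | data) = 0.39794, P(jar B | data) = 0.12282, P(jar C | data) = 0.25693, P(jar D | data) = 0.099485, P(jar E | data) = 0.12282.
So P(red next | data) = Σ P(red next | H) P(H | data) = (1/5)(0.39794) + (5/9)(0.12282) + (1/11)(0.25693) + (1/5)(0.099485) + (1/9)(0.12282) = 0.20472.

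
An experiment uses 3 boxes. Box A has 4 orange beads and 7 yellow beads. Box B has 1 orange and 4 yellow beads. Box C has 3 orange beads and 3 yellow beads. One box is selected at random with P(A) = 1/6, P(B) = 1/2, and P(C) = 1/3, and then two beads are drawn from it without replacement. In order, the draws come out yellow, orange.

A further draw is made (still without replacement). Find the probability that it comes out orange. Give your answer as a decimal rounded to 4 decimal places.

Under each hypothesis, the probability of the observed sequence is: P(data | box A) = (7/11)(4/10) = 14/55; P(data | box B) = (4/5)(1/4) = 1/5; P(data | box C) = (3/6)(3/5) = 3/10.
Weighting by the prior gives 1/6 · 14/55 = 7/165, 1/2 · 1/5 = 1/10, 1/3 · 3/10 = 1/10; with total 8/33.
Dividing through by the total gives posterior P(box A | data) = 7/40, P(box B | data) = 33/80, P(box C | data) = 33/80.
So P(orange next | data) = Σ P(orange next | H) P(H | data) = (1/3)(7/40) + (0)(33/80) + (1/2)(33/80) = 127/480.

0.2646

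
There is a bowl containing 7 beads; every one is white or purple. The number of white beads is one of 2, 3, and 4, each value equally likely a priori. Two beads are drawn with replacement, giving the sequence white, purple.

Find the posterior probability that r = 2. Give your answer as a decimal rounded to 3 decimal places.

0.294

The likelihood of the observed sequence under each hypothesis: P(data | r = 2) = (2/7)(5/7) = 10/49; P(data | r = 3) = (3/7)(4/7) = 12/49; P(data | r = 4) = (4/7)(3/7) = 12/49.
The prior-weighted likelihoods are 1/3 · 10/49 = 10/147, 1/3 · 12/49 = 4/49, 1/3 · 12/49 = 4/49; summing to 34/147.
Therefore the posterior P(r = 2 | data) = (10/147) / (34/147) = 5/17.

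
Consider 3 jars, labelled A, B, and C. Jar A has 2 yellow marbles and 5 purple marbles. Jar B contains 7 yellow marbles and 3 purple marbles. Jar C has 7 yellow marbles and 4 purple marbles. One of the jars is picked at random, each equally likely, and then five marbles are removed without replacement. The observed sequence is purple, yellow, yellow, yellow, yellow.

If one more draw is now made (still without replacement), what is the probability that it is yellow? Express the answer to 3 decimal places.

Under each hypothesis, the probability of the observed sequence is: P(data | jar A) = (5/7)(2/6)(1/5)(0/4) = 0; P(data | jar B) = (3/10)(7/9)(6/8)(5/7)(4/6) = 1/12; P(data | jar C) = (4/11)(7/10)(6/9)(5/8)(4/7) = 2/33.
Weighting by the prior gives 1/3 · 0 = 0, 1/3 · 1/12 = 1/36, 1/3 · 2/33 = 2/99; summing to 19/396.
Normalising, the posterior is P(jar A | data) = 0, P(jar B | data) = 11/19, P(jar C | data) = 8/19.
Averaging over the posterior, P(yellow next | data) = (3/5)(11/19) + (1/2)(8/19) = 53/95.

0.558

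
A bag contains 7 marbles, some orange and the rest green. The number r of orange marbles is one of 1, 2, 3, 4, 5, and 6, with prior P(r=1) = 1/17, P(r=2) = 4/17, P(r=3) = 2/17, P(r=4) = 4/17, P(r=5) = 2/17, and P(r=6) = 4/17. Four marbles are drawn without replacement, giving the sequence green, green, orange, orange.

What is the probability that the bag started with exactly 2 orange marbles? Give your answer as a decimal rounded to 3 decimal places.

The likelihood of the observed sequence under each hypothesis: P(data | r = 1) = (6/7)(5/6)(1/5)(0/4) = 0; P(data | r = 2) = (5/7)(4/6)(2/5)(1/4) = 1/21; P(data | r = 3) = (4/7)(3/6)(3/5)(2/4) = 3/35; P(data | r = 4) = (3/7)(2/6)(4/5)(3/4) = 3/35; P(data | r = 5) = (2/7)(1/6)(5/5)(4/4) = 1/21; P(data | r = 6) = (1/7)(0/6) = 0.
Multiplying each by its prior: 1/17 · 0 = 0, 4/17 · 1/21 = 4/357, 2/17 · 3/35 = 6/595, 4/17 · 3/35 = 12/595, 2/17 · 1/21 = 2/357, 4/17 · 0 = 0; with total 4/85.
By Bayes' rule, P(r = 2 | data) = (4/357) / (4/85) = 5/21.

0.238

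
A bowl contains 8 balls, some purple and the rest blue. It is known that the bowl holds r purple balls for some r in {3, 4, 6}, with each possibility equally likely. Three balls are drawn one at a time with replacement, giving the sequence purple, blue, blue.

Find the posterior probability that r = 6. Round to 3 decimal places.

Under each hypothesis, the probability of the observed sequence is: P(data | r = 3) = (3/8)(5/8)(5/8) = 0.14648; P(data | r = 4) = (4/8)(4/8)(4/8) = 0.125; P(data | r = 6) = (6/8)(2/8)(2/8) = 0.046875.
Multiplying each by its prior: 1/3 · 0.14648 = 0.048828, 1/3 · 0.125 = 0.041667, 1/3 · 0.046875 = 0.015625; these sum to 0.10612.
Hence P(r = 6 | data) = (0.015625) / (0.10612) = 0.14724.

0.147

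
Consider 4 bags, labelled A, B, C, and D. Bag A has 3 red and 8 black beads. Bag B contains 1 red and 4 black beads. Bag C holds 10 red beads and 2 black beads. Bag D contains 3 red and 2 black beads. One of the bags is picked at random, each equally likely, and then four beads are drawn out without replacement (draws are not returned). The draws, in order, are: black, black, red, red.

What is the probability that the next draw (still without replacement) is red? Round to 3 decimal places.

For each hypothesis, P(data | H) works out to: P(data | bag A) = (8/11)(7/10)(3/9)(2/8) = 7/165; P(data | bag B) = (4/5)(3/4)(1/3)(0/2) = 0; P(data | bag C) = (2/12)(1/11)(10/10)(9/9) = 1/66; P(data | bag D) = (2/5)(1/4)(3/3)(2/2) = 1/10.
Weighting by the prior gives 1/4 · 7/165 = 7/660, 1/4 · 0 = 0, 1/4 · 1/66 = 1/264, 1/4 · 1/10 = 1/40; summing to 13/330.
The posterior is then P(bag A | data) = 7/26, P(bag B | data) = 0, P(bag C | data) = 5/52, P(bag D | data) = 33/52.
The predictive probability is P(red next | data) = (1/7)(7/26) + (1)(5/52) + (1)(33/52) = 10/13.

0.769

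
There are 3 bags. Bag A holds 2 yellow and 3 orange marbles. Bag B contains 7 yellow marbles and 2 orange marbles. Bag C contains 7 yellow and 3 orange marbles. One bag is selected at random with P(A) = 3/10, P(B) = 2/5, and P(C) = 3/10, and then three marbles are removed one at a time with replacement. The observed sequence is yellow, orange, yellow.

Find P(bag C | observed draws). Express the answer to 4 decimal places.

Compute the likelihood of the observed sequence for each case: P(data | bag A) = (2/5)(3/5)(2/5) = 0.096; P(data | bag B) = (7/9)(2/9)(7/9) = 0.13443; P(data | bag C) = (7/10)(3/10)(7/10) = 0.147.
Multiplying each by its prior: 3/10 · 0.096 = 0.0288, 2/5 · 0.13443 = 0.053772, 3/10 · 0.147 = 0.0441; these sum to 0.12667.
So P(bag C | data) = (0.0441) / (0.12667) = 0.34814.

0.3481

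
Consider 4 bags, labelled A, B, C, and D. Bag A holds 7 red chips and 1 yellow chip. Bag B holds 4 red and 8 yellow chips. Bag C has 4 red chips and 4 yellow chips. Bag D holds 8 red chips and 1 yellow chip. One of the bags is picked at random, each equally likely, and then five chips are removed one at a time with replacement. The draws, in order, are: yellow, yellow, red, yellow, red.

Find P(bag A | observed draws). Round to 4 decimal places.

0.0224

Compute the likelihood of the observed sequence for each case: P(data | bag A) = (1/8)(1/8)(7/8)(1/8)(7/8) = 0.0014954; P(data | bag B) = (8/12)(8/12)(4/12)(8/12)(4/12) = 0.032922; P(data | bag C) = (4/8)(4/8)(4/8)(4/8)(4/8) = 0.03125; P(data | bag D) = (1/9)(1/9)(8/9)(1/9)(8/9) = 0.0010838.
Weighting by the prior gives 1/4 · 0.0014954 = 0.00037384, 1/4 · 0.032922 = 0.0082305, 1/4 · 0.03125 = 0.0078125, 1/4 · 0.0010838 = 0.00027096; these sum to 0.016688.
By Bayes' rule, P(bag A | data) = (0.00037384) / (0.016688) = 0.022402.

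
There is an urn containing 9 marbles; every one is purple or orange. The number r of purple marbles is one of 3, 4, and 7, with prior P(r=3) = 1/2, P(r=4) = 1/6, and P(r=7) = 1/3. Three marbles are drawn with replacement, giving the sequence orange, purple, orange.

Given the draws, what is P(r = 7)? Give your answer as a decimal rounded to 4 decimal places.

Compute the likelihood of the observed sequence for each case: P(data | r = 3) = (6/9)(3/9)(6/9) = 0.14815; P(data | r = 4) = (5/9)(4/9)(5/9) = 0.13717; P(data | r = 7) = (2/9)(7/9)(2/9) = 0.038409.
Weighting by the prior gives 1/2 · 0.14815 = 0.074074, 1/6 · 0.13717 = 0.022862, 1/3 · 0.038409 = 0.012803; summing to 0.10974.
Hence P(r = 7 | data) = (0.012803) / (0.10974) = 0.11667.

0.1167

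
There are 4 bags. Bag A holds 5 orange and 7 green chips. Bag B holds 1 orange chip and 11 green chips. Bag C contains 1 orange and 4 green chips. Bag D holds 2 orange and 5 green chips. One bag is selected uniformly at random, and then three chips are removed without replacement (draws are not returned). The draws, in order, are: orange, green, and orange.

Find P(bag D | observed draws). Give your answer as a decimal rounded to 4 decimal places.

The likelihood of the observed sequence under each hypothesis: P(data | bag A) = (5/12)(7/11)(4/10) = 0.10606; P(data | bag B) = (1/12)(11/11)(0/10) = 0; P(data | bag C) = (1/5)(4/4)(0/3) = 0; P(data | bag D) = (2/7)(5/6)(1/5) = 0.047619.
Multiplying each by its prior: 1/4 · 0.10606 = 0.026515, 1/4 · 0 = 0, 1/4 · 0 = 0, 1/4 · 0.047619 = 0.011905; with total 0.03842.
So P(bag D | data) = (0.011905) / (0.03842) = 0.30986.

0.3099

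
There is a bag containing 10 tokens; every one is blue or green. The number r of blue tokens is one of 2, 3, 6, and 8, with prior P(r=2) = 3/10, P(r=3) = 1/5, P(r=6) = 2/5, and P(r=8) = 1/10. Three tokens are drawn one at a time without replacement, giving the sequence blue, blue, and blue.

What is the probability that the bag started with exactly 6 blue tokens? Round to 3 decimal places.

0.580

The likelihood of the observed sequence under each hypothesis: P(data | r = 2) = (2/10)(1/9)(0/8) = 0; P(data | r = 3) = (3/10)(2/9)(1/8) = 1/120; P(data | r = 6) = (6/10)(5/9)(4/8) = 1/6; P(data | r = 8) = (8/10)(7/9)(6/8) = 7/15.
The prior-weighted likelihoods are 3/10 · 0 = 0, 1/5 · 1/120 = 1/600, 2/5 · 1/6 = 1/15, 1/10 · 7/15 = 7/150; with total 23/200.
Hence P(r = 6 | data) = (1/15) / (23/200) = 40/69.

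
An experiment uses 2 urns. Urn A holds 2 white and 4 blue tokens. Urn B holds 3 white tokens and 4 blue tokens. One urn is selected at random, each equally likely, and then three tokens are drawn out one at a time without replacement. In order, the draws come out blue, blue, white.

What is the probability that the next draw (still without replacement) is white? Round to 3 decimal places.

0.410

Under each hypothesis, the probability of the observed sequence is: P(data | urn A) = (4/6)(3/5)(2/4) = 1/5; P(data | urn B) = (4/7)(3/6)(3/5) = 6/35.
The prior-weighted likelihoods are 1/2 · 1/5 = 1/10, 1/2 · 6/35 = 3/35; these sum to 13/70.
The posterior is then P(urn A | data) = 7/13, P(urn B | data) = 6/13.
The predictive probability is P(white next | data) = (1/3)(7/13) + (1/2)(6/13) = 16/39.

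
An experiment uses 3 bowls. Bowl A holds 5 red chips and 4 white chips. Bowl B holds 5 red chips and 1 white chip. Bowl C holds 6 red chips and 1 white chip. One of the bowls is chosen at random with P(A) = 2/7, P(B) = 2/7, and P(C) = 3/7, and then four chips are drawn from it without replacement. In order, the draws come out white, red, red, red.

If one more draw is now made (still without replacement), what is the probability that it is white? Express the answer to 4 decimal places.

The likelihood of the observed sequence under each hypothesis: P(data | bowl A) = (4/9)(5/8)(4/7)(3/6) = 5/63; P(data | bowl B) = (1/6)(5/5)(4/4)(3/3) = 1/6; P(data | bowl C) = (1/7)(6/6)(5/5)(4/4) = 1/7.
Weighting by the prior gives 2/7 · 5/63 = 10/441, 2/7 · 1/6 = 1/21, 3/7 · 1/7 = 3/49; summing to 58/441.
Dividing through by the total gives posterior P(bowl A | data) = 5/29, P(bowl B | data) = 21/58, P(bowl C | data) = 27/58.
The predictive probability is P(white next | data) = (3/5)(5/29) + (0)(21/58) + (0)(27/58) = 3/29.

0.1034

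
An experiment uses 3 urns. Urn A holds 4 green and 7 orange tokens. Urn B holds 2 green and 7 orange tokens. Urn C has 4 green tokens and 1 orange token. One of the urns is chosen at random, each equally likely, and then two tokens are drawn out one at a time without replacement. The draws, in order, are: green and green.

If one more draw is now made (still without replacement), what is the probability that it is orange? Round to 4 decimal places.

Compute the likelihood of the observed sequence for each case: P(data | urn A) = (4/11)(3/10) = 0.10909; P(data | urn B) = (2/9)(1/8) = 0.027778; P(data | urn C) = (4/5)(3/4) = 0.6.
Multiplying each by its prior: 1/3 · 0.10909 = 0.036364, 1/3 · 0.027778 = 0.0092593, 1/3 · 0.6 = 0.2; these sum to 0.24562.
The posterior is then P(urn A | data) = 0.14805, P(urn B | data) = 0.037697, P(urn C | data) = 0.81426.
Averaging over the posterior, P(orange next | data) = (7/9)(0.14805) + (1)(0.037697) + (1/3)(0.81426) = 0.42426.

0.4243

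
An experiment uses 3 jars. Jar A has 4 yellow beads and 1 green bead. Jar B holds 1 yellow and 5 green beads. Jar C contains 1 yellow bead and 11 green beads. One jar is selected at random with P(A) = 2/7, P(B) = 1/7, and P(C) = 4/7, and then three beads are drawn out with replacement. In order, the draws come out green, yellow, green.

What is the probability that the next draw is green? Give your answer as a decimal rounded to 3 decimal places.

For each hypothesis, P(data | H) works out to: P(data | jar A) = (1/5)(4/5)(1/5) = 0.032; P(data | jar B) = (5/6)(1/6)(5/6) = 0.11574; P(data | jar C) = (11/12)(1/12)(11/12) = 0.070023.
Weighting by the prior gives 2/7 · 0.032 = 0.0091429, 1/7 · 0.11574 = 0.016534, 4/7 · 0.070023 = 0.040013; these sum to 0.06569.
The posterior is then P(jar A | data) = 0.13918, P(jar B | data) = 0.2517, P(jar C | data) = 0.60912.
Averaging over the posterior, P(green next | data) = (1/5)(0.13918) + (5/6)(0.2517) + (11/12)(0.60912) = 0.79595.

0.796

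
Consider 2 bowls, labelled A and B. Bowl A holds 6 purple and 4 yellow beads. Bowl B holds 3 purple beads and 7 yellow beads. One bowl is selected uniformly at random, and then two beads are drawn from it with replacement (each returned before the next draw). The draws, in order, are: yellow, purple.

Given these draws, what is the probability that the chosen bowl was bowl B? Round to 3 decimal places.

0.467

Under each hypothesis, the probability of the observed sequence is: P(data | bowl A) = (4/10)(6/10) = 6/25; P(data | bowl B) = (7/10)(3/10) = 21/100.
Multiplying each by its prior: 1/2 · 6/25 = 3/25, 1/2 · 21/100 = 21/200; these sum to 9/40.
Hence P(bowl B | data) = (21/200) / (9/40) = 7/15.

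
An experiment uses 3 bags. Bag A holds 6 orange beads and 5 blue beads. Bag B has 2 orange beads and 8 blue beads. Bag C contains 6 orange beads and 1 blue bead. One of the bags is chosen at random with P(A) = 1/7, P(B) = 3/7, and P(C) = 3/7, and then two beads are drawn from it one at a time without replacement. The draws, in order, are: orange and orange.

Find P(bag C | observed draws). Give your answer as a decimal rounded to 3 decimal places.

0.863

Compute the likelihood of the observed sequence for each case: P(data | bag A) = (6/11)(5/10) = 0.27273; P(data | bag B) = (2/10)(1/9) = 0.022222; P(data | bag C) = (6/7)(5/6) = 0.71429.
Multiplying each by its prior: 1/7 · 0.27273 = 0.038961, 3/7 · 0.022222 = 0.0095238, 3/7 · 0.71429 = 0.30612; summing to 0.35461.
Hence P(bag C | data) = (0.30612) / (0.35461) = 0.86327.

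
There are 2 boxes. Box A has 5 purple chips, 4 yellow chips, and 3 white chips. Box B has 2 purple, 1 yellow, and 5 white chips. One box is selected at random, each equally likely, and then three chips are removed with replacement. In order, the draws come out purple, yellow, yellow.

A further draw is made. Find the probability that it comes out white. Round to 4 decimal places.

Compute the likelihood of the observed sequence for each case: P(data | box A) = (5/12)(4/12)(4/12) = 0.046296; P(data | box B) = (2/8)(1/8)(1/8) = 0.0039062.
Multiplying each by its prior: 1/2 · 0.046296 = 0.023148, 1/2 · 0.0039062 = 0.0019531; with total 0.025101.
Normalising, the posterior is P(box A | data) = 0.92219, P(box B | data) = 0.07781.
So P(white next | data) = Σ P(white next | H) P(H | data) = (1/4)(0.92219) + (5/8)(0.07781) = 0.27918.

0.2792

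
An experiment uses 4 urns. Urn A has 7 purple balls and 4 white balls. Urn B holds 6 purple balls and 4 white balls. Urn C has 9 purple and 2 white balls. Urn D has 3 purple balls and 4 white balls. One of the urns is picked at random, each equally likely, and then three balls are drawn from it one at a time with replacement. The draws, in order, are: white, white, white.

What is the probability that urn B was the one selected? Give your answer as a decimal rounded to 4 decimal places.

Under each hypothesis, the probability of the observed sequence is: P(data | urn A) = (4/11)(4/11)(4/11) = 0.048084; P(data | urn B) = (4/10)(4/10)(4/10) = 0.064; P(data | urn C) = (2/11)(2/11)(2/11) = 0.0060105; P(data | urn D) = (4/7)(4/7)(4/7) = 0.18659.
Weighting by the prior gives 1/4 · 0.048084 = 0.012021, 1/4 · 0.064 = 0.016, 1/4 · 0.0060105 = 0.0015026, 1/4 · 0.18659 = 0.046647; with total 0.076171.
Therefore the posterior P(urn B | data) = (0.016) / (0.076171) = 0.21005.

0.2101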